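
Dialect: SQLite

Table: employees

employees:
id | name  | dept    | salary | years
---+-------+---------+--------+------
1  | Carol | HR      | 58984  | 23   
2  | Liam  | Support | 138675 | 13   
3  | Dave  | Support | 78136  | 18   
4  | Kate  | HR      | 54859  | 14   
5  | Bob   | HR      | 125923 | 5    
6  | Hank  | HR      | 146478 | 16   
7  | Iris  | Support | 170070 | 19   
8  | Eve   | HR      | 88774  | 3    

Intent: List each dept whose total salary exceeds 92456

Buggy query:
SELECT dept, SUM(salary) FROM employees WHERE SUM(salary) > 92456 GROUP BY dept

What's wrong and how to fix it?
Bug: WHERE runs before GROUP BY, so aggregates aren't available there

Fix: Use HAVING (which filters groups after aggregation) instead of WHERE

Corrected query:
SELECT dept, SUM(salary) FROM employees GROUP BY dept HAVING SUM(salary) > 92456

Result:
dept    | SUM(salary)
--------+------------
HR      | 475018     
Support | 386881     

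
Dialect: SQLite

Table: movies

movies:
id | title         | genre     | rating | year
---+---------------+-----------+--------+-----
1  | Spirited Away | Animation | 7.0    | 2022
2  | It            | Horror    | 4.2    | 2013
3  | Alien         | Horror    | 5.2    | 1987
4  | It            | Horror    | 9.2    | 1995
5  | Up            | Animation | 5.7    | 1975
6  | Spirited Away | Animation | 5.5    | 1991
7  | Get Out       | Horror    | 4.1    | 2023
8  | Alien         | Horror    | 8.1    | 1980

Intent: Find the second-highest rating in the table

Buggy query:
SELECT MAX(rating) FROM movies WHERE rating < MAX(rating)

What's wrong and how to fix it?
Bug: The inner MAX is an aggregate inside WHERE, which is not allowed

Fix: Put the inner MAX in a scalar subquery

Corrected query:
SELECT MAX(rating) FROM movies WHERE rating < (SELECT MAX(rating) FROM movies)

Result:
MAX(rating)
-----------
8.1        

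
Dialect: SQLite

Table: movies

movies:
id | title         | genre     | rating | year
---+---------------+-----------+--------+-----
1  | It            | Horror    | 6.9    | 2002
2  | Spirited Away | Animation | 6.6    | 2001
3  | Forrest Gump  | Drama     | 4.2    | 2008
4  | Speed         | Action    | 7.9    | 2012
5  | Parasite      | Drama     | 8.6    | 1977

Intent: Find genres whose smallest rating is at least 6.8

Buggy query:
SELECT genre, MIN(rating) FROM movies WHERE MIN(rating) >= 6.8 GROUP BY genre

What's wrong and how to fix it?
Bug: Aggregates like MIN are computed per group after WHERE runs

Fix: Use HAVING for the per-group MIN condition

Corrected query:
SELECT genre, MIN(rating) FROM movies GROUP BY genre HAVING MIN(rating) >= 6.8

Result:
genre  | MIN(rating)
-------+------------
Action | 7.9        
Horror | 6.9        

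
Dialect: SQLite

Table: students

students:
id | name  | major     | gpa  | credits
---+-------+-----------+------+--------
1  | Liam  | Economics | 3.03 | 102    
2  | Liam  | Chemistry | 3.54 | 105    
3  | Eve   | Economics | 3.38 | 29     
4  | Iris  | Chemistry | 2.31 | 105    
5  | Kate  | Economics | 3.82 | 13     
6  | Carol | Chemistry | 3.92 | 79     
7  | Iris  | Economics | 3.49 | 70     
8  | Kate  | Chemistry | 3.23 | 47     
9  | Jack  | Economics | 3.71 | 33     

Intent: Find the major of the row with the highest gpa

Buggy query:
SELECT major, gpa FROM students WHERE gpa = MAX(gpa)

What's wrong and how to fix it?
Bug: MAX(gpa) is an aggregate and cannot be used directly in WHERE

Fix: Wrap MAX in a scalar subquery so WHERE compares against a single value

Corrected query:
SELECT major, gpa FROM students WHERE gpa = (SELECT MAX(gpa) FROM students)

Result:
major     | gpa 
----------+-----
Chemistry | 3.92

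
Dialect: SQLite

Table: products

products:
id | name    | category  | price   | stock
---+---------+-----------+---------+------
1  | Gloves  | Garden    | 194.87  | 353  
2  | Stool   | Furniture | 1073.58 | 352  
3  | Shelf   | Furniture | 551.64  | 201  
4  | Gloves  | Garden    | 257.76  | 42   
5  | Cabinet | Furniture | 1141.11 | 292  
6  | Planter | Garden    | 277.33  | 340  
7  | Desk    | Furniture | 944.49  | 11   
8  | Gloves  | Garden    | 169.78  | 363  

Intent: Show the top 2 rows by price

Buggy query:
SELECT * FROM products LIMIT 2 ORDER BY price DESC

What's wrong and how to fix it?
Bug: LIMIT must come after ORDER BY

Fix: Sort with ORDER BY, then apply LIMIT

Corrected query:
SELECT * FROM products ORDER BY price DESC LIMIT 2

Result:
id | name    | category  | price   | stock
---+---------+-----------+---------+------
5  | Cabinet | Furniture | 1141.11 | 292  
2  | Stool   | Furniture | 1073.58 | 352  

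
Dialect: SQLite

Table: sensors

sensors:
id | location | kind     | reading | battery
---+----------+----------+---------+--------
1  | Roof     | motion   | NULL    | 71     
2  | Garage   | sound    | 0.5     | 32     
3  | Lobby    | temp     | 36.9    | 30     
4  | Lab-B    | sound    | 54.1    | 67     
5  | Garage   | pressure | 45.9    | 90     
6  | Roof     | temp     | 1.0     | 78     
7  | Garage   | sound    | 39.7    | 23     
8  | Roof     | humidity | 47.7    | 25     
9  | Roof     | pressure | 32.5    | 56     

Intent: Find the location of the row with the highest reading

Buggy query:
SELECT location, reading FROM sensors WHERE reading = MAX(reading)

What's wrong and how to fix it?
Bug: WHERE is evaluated per row; an aggregate over the whole table isn't defined there

Fix: Use a subquery: WHERE reading = (SELECT MAX(reading) FROM sensors)

Corrected query:
SELECT location, reading FROM sensors WHERE reading = (SELECT MAX(reading) FROM sensors)

Result:
location | reading
---------+--------
Lab-B    | 54.1   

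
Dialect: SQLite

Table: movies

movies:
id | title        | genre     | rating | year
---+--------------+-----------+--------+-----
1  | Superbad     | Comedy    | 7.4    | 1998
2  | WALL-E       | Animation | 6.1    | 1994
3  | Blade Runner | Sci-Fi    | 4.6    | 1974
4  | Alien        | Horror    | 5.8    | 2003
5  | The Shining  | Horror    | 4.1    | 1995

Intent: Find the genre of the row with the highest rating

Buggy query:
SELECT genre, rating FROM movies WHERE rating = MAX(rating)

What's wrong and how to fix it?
Bug: WHERE is evaluated per row; an aggregate over the whole table isn't defined there

Fix: Use a subquery: WHERE rating = (SELECT MAX(rating) FROM movies)

Corrected query:
SELECT genre, rating FROM movies WHERE rating = (SELECT MAX(rating) FROM movies)

Result:
genre  | rating
-------+-------
Comedy | 7.4   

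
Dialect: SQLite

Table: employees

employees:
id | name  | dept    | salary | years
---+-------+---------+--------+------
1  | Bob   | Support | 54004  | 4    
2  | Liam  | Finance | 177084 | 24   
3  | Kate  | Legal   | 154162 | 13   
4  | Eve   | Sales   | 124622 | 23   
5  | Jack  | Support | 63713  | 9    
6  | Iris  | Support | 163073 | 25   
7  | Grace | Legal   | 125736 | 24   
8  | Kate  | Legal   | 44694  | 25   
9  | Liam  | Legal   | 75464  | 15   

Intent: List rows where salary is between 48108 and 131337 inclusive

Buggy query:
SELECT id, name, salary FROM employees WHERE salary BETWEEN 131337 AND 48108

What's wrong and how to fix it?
Bug: BETWEEN expects the lower bound first; with 131337 AND 48108 the range is empty

Fix: Swap the bounds so the smaller value comes first

Corrected query:
SELECT id, name, salary FROM employees WHERE salary BETWEEN 48108 AND 131337

Result:
id | name  | salary
---+-------+-------
1  | Bob   | 54004 
4  | Eve   | 124622
5  | Jack  | 63713 
7  | Grace | 125736
9  | Liam  | 75464 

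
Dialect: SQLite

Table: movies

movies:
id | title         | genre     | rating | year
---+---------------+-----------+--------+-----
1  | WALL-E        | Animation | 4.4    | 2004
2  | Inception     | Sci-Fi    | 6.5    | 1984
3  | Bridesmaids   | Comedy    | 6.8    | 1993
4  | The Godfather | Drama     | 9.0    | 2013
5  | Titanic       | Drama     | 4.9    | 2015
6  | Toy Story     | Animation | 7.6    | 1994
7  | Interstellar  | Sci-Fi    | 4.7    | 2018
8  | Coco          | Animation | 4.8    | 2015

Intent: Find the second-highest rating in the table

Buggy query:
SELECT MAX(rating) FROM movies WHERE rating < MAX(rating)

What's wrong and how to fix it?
Bug: The inner MAX is an aggregate inside WHERE, which is not allowed

Fix: Compute the overall MAX in a subquery, then take MAX of rows below it

Corrected query:
SELECT MAX(rating) FROM movies WHERE rating < (SELECT MAX(rating) FROM movies)

Result:
MAX(rating)
-----------
7.6        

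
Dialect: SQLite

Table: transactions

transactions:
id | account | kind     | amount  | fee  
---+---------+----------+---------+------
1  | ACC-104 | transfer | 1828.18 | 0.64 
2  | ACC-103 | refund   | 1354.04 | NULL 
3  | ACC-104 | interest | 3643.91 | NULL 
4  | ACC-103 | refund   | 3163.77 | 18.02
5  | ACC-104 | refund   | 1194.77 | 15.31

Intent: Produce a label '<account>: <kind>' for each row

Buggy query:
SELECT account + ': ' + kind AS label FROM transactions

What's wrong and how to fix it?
Bug: SQLite uses || for string concatenation; + coerces text to numbers (yielding 0)

Fix: Replace + with || to concatenate text

Corrected query:
SELECT account || ': ' || kind AS label FROM transactions

Result:
label            
-----------------
ACC-104: transfer
ACC-103: refund  
ACC-104: interest
ACC-103: refund  
ACC-104: refund  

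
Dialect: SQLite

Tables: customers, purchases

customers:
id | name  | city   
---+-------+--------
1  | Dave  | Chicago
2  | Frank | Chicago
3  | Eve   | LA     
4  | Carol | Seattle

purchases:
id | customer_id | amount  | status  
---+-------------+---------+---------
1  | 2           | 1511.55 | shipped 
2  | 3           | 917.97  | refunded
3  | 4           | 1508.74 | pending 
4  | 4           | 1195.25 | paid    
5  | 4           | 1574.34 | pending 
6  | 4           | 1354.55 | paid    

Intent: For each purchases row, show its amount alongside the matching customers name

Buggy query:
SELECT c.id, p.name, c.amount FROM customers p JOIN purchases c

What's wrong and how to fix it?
Bug: Missing join condition: each purchases row is matched to all customers rows instead of just its own

Fix: Add ON c.customer_id = p.id to the JOIN

Corrected query:
SELECT c.id, p.name, c.amount FROM customers p JOIN purchases c ON c.customer_id = p.id

Result:
id | name  | amount 
---+-------+--------
1  | Frank | 1511.55
2  | Eve   | 917.97 
3  | Carol | 1508.74
4  | Carol | 1195.25
5  | Carol | 1574.34
6  | Carol | 1354.55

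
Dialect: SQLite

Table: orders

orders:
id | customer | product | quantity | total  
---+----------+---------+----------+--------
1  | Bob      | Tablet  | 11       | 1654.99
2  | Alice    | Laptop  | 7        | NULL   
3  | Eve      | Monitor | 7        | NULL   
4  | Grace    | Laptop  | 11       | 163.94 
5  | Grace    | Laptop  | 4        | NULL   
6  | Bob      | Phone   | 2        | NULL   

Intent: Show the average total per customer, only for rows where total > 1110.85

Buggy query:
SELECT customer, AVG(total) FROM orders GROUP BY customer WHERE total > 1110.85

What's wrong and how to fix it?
Bug: WHERE cannot follow GROUP BY

Fix: Move the WHERE clause before GROUP BY

Corrected query:
SELECT customer, AVG(total) FROM orders WHERE total > 1110.85 GROUP BY customer

Result:
customer | AVG(total)
---------+-----------
Bob      | 1654.99   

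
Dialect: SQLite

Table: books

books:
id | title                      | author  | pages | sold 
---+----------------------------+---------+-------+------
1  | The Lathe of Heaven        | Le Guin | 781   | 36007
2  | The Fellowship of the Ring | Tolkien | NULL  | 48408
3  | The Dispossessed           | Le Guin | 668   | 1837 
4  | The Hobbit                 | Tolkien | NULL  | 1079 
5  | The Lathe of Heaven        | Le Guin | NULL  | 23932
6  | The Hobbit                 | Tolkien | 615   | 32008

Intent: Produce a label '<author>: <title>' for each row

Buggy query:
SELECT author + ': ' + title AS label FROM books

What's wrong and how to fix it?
Bug: '+' is numeric addition; on text columns SQLite converts them to 0 instead of concatenating

Fix: Replace + with || to concatenate text

Corrected query:
SELECT author || ': ' || title AS label FROM books

Result:
label                              
-----------------------------------
Le Guin: The Lathe of Heaven       
Tolkien: The Fellowship of the Ring
Le Guin: The Dispossessed          
Tolkien: The Hobbit                
Le Guin: The Lathe of Heaven       
Tolkien: The Hobbit                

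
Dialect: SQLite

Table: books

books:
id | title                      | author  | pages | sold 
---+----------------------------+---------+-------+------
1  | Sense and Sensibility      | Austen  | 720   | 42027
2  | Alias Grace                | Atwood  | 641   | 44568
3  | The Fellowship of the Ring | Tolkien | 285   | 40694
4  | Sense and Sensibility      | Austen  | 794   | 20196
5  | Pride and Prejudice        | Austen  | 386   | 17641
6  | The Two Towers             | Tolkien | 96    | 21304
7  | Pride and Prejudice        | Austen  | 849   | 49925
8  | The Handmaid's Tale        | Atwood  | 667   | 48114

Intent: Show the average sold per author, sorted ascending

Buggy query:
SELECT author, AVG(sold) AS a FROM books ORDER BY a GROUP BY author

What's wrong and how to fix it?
Bug: GROUP BY must precede ORDER BY

Fix: Reorder: SELECT … FROM … GROUP BY … ORDER BY …

Corrected query:
SELECT author, AVG(sold) AS a FROM books GROUP BY author ORDER BY a

Result:
author  | a       
--------+---------
Tolkien | 30999   
Austen  | 32447.25
Atwood  | 46341   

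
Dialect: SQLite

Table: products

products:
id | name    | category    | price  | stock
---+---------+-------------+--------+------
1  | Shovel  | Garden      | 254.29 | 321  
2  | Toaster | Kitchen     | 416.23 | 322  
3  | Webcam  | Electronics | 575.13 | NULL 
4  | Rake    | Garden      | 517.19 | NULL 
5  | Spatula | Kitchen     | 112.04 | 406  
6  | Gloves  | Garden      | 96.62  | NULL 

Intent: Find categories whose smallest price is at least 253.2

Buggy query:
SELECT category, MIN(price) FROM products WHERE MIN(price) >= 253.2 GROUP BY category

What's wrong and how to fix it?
Bug: MIN() in WHERE is a misuse of aggregate

Fix: Replace WHERE with HAVING after the GROUP BY

Corrected query:
SELECT category, MIN(price) FROM products GROUP BY category HAVING MIN(price) >= 253.2

Result:
category    | MIN(price)
------------+-----------
Electronics | 575.13    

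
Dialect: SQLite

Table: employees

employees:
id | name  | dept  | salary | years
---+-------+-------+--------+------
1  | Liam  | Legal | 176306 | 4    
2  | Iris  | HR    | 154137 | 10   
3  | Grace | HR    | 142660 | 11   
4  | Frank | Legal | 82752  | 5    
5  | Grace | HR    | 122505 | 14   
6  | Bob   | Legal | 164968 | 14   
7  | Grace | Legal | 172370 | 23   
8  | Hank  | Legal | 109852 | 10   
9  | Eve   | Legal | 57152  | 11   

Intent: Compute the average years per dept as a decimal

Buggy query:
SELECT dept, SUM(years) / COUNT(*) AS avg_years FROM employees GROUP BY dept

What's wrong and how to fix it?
Bug: Both operands are integers, so '/' performs integer division and truncates

Fix: Cast one side to REAL so the division keeps the fractional part

Corrected query:
SELECT dept, SUM(years) * 1.0 / COUNT(*) AS avg_years FROM employees GROUP BY dept

Result:
dept  | avg_years
------+----------
HR    | 11.666667
Legal | 11.166667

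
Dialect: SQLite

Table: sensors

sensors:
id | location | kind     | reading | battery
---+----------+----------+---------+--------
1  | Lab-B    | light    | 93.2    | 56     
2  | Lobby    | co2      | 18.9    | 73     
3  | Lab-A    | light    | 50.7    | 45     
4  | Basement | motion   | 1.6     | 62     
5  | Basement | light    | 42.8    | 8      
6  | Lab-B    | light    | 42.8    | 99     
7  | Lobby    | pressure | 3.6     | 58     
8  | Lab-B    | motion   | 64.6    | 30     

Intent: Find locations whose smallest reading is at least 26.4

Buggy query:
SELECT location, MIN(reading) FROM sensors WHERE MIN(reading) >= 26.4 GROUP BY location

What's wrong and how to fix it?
Bug: Aggregates like MIN are computed per group after WHERE runs

Fix: Replace WHERE with HAVING after the GROUP BY

Corrected query:
SELECT location, MIN(reading) FROM sensors GROUP BY location HAVING MIN(reading) >= 26.4

Result:
location | MIN(reading)
---------+-------------
Lab-A    | 50.7        
Lab-B    | 42.8        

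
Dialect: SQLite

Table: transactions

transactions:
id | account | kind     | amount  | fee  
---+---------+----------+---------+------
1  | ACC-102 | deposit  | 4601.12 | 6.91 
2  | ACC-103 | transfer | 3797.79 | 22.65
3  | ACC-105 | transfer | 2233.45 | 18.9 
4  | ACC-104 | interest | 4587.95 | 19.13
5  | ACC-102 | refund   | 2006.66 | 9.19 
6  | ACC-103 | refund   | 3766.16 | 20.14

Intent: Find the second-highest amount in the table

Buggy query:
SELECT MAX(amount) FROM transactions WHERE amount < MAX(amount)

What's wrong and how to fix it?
Bug: MAX(amount) on the right of the comparison is an aggregate-in-WHERE error

Fix: Put the inner MAX in a scalar subquery

Corrected query:
SELECT MAX(amount) FROM transactions WHERE amount < (SELECT MAX(amount) FROM transactions)

Result:
MAX(amount)
-----------
4587.95    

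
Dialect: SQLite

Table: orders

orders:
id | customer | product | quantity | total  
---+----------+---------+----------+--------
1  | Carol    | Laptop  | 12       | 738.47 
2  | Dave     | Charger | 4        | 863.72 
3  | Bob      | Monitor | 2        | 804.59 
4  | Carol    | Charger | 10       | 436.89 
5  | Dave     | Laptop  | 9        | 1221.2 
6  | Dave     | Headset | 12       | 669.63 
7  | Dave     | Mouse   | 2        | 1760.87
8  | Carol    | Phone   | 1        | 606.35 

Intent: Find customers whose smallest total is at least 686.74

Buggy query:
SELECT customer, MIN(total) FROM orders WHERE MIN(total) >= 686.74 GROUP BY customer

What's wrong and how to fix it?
Bug: MIN() in WHERE is a misuse of aggregate

Fix: Use HAVING for the per-group MIN condition

Corrected query:
SELECT customer, MIN(total) FROM orders GROUP BY customer HAVING MIN(total) >= 686.74

Result:
customer | MIN(total)
---------+-----------
Bob      | 804.59    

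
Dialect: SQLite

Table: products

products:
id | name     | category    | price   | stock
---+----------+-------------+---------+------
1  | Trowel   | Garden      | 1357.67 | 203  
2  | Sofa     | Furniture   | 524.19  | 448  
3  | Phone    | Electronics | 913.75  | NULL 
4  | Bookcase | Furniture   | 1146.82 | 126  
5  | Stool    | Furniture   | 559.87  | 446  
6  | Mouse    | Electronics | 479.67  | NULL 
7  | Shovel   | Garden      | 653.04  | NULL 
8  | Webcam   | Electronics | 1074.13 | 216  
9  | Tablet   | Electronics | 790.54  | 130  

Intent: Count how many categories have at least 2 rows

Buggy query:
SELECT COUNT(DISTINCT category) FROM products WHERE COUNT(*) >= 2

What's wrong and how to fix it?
Bug: COUNT(*) cannot appear in WHERE; the per-group count doesn't exist yet

Fix: Use a subquery that GROUPs and filters with HAVING, then count its rows

Corrected query:
SELECT COUNT(*) FROM (SELECT category FROM products GROUP BY category HAVING COUNT(*) >= 2)

Result:
COUNT(*)
--------
3       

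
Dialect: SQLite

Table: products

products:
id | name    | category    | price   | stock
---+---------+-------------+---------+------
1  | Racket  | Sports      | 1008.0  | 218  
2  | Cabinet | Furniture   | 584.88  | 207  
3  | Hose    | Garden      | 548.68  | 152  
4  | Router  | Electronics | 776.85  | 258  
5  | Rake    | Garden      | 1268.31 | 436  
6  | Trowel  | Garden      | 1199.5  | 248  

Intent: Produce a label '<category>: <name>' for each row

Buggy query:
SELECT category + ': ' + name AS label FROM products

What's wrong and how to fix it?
Bug: '+' is numeric addition; on text columns SQLite converts them to 0 instead of concatenating

Fix: Use the || operator for string concatenation

Corrected query:
SELECT category || ': ' || name AS label FROM products

Result:
label              
-------------------
Sports: Racket     
Furniture: Cabinet 
Garden: Hose       
Electronics: Router
Garden: Rake       
Garden: Trowel     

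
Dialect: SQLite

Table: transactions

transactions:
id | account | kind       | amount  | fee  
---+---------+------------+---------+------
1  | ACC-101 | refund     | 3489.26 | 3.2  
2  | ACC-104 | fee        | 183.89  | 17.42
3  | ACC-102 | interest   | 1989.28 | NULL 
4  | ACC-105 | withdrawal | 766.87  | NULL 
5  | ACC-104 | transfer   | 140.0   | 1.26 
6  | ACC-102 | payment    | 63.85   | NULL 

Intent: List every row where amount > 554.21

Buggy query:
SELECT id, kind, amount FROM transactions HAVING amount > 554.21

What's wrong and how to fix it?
Bug: This is a non-aggregate query (no GROUP BY, no aggregates), so in SQLite the HAVING clause is invalid here; a row-level condition belongs in WHERE

Fix: Use WHERE for row-level filtering

Corrected query:
SELECT id, kind, amount FROM transactions WHERE amount > 554.21

Result:
id | kind       | amount 
---+------------+--------
1  | refund     | 3489.26
3  | interest   | 1989.28
4  | withdrawal | 766.87 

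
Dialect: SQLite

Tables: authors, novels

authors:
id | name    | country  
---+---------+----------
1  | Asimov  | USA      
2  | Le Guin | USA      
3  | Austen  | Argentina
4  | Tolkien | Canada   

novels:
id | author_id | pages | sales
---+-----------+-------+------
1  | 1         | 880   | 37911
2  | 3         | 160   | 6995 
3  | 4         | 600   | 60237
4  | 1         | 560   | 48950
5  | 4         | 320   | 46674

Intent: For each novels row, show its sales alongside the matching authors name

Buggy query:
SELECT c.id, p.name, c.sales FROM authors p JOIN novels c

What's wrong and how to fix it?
Bug: JOIN with no ON clause produces a cartesian product; every novels row pairs with every authors row

Fix: Specify the join condition linking the foreign key to the parent id

Corrected query:
SELECT c.id, p.name, c.sales FROM authors p JOIN novels c ON c.author_id = p.id

Result:
id | name    | sales
---+---------+------
1  | Asimov  | 37911
2  | Austen  | 6995 
3  | Tolkien | 60237
4  | Asimov  | 48950
5  | Tolkien | 46674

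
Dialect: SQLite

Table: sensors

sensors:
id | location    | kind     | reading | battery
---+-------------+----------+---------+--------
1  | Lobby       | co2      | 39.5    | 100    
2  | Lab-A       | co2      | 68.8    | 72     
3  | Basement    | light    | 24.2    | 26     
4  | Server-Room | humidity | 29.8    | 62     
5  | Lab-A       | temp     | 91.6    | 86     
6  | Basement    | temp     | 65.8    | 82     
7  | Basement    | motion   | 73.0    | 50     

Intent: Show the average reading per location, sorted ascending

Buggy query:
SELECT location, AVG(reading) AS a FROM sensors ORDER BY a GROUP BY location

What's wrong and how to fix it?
Bug: GROUP BY must precede ORDER BY

Fix: Reorder: SELECT … FROM … GROUP BY … ORDER BY …

Corrected query:
SELECT location, AVG(reading) AS a FROM sensors GROUP BY location ORDER BY a

Result:
location    | a        
------------+----------
Server-Room | 29.8     
Lobby       | 39.5     
Basement    | 54.333333
Lab-A       | 80.2     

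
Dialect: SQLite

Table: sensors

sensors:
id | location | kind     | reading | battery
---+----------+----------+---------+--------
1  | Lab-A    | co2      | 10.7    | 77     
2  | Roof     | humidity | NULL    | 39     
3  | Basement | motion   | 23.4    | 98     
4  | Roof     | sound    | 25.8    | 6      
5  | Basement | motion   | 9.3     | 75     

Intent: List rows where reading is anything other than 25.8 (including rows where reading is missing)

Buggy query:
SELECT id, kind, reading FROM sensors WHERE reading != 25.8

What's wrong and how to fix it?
Bug: 'reading != 25.8' is unknown when reading is NULL, so NULL rows are silently excluded

Fix: Handle NULL separately with IS NULL alongside the inequality

Corrected query:
SELECT id, kind, reading FROM sensors WHERE reading != 25.8 OR reading IS NULL

Result:
id | kind     | reading
---+----------+--------
1  | co2      | 10.7   
2  | humidity | NULL   
3  | motion   | 23.4   
5  | motion   | 9.3    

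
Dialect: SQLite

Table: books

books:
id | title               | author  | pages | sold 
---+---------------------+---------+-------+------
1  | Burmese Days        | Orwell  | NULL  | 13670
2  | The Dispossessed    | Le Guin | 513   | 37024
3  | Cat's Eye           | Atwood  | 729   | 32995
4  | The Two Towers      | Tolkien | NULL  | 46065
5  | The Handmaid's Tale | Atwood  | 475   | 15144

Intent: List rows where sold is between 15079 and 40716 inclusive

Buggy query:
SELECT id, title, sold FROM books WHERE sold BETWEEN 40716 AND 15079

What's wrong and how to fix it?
Bug: The bounds are reversed; BETWEEN a AND b requires a <= b to match anything

Fix: Write BETWEEN 15079 AND 40716

Corrected query:
SELECT id, title, sold FROM books WHERE sold BETWEEN 15079 AND 40716

Result:
id | title               | sold 
---+---------------------+------
2  | The Dispossessed    | 37024
3  | Cat's Eye           | 32995
5  | The Handmaid's Tale | 15144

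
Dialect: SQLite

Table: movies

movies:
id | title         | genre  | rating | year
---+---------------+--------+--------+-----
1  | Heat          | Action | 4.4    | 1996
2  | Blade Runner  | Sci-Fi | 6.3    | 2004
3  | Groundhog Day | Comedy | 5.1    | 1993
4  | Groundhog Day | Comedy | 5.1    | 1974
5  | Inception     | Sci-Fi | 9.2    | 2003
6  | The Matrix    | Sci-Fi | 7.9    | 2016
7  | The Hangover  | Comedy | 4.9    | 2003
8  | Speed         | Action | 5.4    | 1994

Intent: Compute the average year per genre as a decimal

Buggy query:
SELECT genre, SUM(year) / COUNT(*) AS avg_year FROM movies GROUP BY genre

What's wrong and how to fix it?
Bug: SUM(year) and COUNT(*) are both integers; the division truncates the fractional part

Fix: Multiply by 1.0 (or CAST to REAL) to force floating-point division

Corrected query:
SELECT genre, SUM(year) * 1.0 / COUNT(*) AS avg_year FROM movies GROUP BY genre

Result:
genre  | avg_year   
-------+------------
Action | 1995       
Comedy | 1990       
Sci-Fi | 2007.666667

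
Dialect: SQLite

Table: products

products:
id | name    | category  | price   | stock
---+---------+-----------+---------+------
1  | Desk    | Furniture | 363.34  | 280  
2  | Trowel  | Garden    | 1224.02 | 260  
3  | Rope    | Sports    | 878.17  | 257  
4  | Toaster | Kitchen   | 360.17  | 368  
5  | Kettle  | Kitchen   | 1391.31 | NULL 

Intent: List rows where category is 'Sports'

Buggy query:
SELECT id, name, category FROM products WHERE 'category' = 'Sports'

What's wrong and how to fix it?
Bug: 'category' in single quotes is a string literal, not the column; the comparison is literal-vs-literal and never true

Fix: Reference the column as category without single quotes

Corrected query:
SELECT id, name, category FROM products WHERE category = 'Sports'

Result:
id | name | category
---+------+---------
3  | Rope | Sports  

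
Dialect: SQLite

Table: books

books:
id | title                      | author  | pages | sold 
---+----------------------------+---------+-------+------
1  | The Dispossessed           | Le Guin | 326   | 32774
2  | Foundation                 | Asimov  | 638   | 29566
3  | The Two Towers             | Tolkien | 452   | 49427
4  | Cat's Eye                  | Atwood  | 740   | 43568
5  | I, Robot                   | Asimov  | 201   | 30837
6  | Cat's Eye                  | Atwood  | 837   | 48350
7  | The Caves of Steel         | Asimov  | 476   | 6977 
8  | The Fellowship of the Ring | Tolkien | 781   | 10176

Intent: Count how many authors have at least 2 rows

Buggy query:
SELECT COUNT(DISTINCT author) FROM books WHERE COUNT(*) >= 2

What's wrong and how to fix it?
Bug: COUNT(*) cannot appear in WHERE; the per-group count doesn't exist yet

Fix: Group first with HAVING COUNT(*) >= 2, then COUNT the resulting groups

Corrected query:
SELECT COUNT(*) FROM (SELECT author FROM books GROUP BY author HAVING COUNT(*) >= 2)

Result:
COUNT(*)
--------
3       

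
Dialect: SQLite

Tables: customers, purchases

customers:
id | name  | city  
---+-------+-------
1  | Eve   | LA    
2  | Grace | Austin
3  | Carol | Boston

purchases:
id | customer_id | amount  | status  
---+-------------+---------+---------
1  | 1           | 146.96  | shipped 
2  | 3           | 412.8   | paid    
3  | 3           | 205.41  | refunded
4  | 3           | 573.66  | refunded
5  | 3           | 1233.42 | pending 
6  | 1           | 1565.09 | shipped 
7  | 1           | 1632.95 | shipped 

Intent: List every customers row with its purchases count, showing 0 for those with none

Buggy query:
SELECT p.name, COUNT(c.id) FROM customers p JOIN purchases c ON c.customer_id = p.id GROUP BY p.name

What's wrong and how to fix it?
Bug: An inner join excludes parents with zero children

Fix: Use LEFT JOIN so parents without children still appear (COUNT(c.id) gives 0)

Corrected query:
SELECT p.name, COUNT(c.id) FROM customers p LEFT JOIN purchases c ON c.customer_id = p.id GROUP BY p.name

Result:
name  | COUNT(c.id)
------+------------
Carol | 4          
Eve   | 3          
Grace | 0          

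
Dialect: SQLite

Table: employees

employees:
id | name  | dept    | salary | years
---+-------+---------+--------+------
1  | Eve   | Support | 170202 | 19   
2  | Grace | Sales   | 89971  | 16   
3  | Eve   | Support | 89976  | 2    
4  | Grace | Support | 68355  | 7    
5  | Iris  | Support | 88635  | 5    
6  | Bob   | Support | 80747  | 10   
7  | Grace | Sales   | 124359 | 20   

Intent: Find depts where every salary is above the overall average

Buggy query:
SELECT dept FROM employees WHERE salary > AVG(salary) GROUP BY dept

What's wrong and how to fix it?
Bug: AVG() is an aggregate; it can't sit directly in WHERE

Fix: Compute the overall average in a scalar subquery and compare each group's MIN against it in HAVING

Corrected query:
SELECT dept FROM employees GROUP BY dept HAVING MIN(salary) > (SELECT AVG(salary) FROM employees)

Result:
(no rows)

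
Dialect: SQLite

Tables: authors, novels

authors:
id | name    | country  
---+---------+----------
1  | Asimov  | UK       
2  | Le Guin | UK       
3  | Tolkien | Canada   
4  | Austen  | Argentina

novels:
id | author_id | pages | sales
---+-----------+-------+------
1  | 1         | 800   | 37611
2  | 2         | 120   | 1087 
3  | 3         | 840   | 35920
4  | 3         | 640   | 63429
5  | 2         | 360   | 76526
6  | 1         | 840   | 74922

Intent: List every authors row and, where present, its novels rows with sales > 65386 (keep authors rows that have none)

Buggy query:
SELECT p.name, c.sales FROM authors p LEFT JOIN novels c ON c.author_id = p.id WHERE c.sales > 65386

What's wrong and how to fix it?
Bug: Filtering c.sales in WHERE discards the NULL rows produced by LEFT JOIN, turning it into an inner join

Fix: Put 'c.sales > 65386' in the JOIN's ON clause instead of WHERE

Corrected query:
SELECT p.name, c.sales FROM authors p LEFT JOIN novels c ON c.author_id = p.id AND c.sales > 65386

Result:
name    | sales
--------+------
Asimov  | 74922
Le Guin | 76526
Tolkien | NULL 
Austen  | NULL 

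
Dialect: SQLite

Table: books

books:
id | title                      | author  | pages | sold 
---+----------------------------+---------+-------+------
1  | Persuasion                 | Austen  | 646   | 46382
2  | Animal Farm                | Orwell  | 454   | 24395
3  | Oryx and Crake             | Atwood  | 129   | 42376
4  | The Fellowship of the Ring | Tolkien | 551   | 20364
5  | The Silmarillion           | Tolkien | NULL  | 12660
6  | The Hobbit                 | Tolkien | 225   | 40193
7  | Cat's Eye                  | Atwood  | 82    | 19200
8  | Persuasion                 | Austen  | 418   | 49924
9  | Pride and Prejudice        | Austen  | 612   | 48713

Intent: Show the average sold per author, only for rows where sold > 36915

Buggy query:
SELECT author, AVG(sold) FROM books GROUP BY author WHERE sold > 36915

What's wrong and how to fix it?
Bug: WHERE cannot follow GROUP BY

Fix: Place WHERE between FROM and GROUP BY

Corrected query:
SELECT author, AVG(sold) FROM books WHERE sold > 36915 GROUP BY author

Result:
author  | AVG(sold)   
--------+-------------
Atwood  | 42376       
Austen  | 48339.666667
Tolkien | 40193       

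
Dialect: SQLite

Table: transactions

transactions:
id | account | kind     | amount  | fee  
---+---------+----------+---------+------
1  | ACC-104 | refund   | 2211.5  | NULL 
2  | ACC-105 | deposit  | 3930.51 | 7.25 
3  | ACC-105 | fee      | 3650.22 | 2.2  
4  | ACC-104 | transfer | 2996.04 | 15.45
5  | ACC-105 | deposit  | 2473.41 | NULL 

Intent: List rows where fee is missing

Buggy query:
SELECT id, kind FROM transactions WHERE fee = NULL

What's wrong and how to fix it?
Bug: '= NULL' is always unknown in SQL three-valued logic, so no rows match

Fix: Replace '= NULL' with 'IS NULL'

Corrected query:
SELECT id, kind FROM transactions WHERE fee IS NULL

Result:
id | kind   
---+--------
1  | refund 
5  | deposit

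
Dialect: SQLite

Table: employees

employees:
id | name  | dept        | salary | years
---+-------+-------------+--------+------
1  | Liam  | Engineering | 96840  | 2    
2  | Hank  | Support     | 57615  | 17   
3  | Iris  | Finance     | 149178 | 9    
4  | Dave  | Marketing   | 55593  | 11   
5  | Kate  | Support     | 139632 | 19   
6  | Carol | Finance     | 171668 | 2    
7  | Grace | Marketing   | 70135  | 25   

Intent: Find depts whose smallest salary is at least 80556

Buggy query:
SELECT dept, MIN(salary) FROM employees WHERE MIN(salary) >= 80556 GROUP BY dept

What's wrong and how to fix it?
Bug: MIN() in WHERE is a misuse of aggregate

Fix: Replace WHERE with HAVING after the GROUP BY

Corrected query:
SELECT dept, MIN(salary) FROM employees GROUP BY dept HAVING MIN(salary) >= 80556

Result:
dept        | MIN(salary)
------------+------------
Engineering | 96840      
Finance     | 149178     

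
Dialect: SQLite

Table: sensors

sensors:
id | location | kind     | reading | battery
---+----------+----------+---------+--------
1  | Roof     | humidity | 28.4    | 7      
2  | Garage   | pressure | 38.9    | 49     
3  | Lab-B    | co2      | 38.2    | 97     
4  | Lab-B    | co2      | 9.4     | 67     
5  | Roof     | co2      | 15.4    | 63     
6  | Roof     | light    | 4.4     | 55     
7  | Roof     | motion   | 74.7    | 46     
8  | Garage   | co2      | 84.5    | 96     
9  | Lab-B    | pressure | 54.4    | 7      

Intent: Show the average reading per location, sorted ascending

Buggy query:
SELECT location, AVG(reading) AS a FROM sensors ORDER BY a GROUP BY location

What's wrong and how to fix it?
Bug: GROUP BY must precede ORDER BY

Fix: Move ORDER BY to the end, after GROUP BY

Corrected query:
SELECT location, AVG(reading) AS a FROM sensors GROUP BY location ORDER BY a

Result:
location | a     
---------+-------
Roof     | 30.725
Lab-B    | 34    
Garage   | 61.7  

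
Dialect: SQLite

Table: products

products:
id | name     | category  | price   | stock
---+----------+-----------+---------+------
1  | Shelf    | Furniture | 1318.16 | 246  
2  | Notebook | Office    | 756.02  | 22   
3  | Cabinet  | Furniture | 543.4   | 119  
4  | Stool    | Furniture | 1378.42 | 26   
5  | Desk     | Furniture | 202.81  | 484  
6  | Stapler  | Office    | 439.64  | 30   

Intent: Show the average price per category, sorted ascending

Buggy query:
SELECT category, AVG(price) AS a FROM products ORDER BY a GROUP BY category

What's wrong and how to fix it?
Bug: ORDER BY appears before GROUP BY; SQL clause order requires GROUP BY first

Fix: Reorder: SELECT … FROM … GROUP BY … ORDER BY …

Corrected query:
SELECT category, AVG(price) AS a FROM products GROUP BY category ORDER BY a

Result:
category  | a       
----------+---------
Office    | 597.83  
Furniture | 860.6975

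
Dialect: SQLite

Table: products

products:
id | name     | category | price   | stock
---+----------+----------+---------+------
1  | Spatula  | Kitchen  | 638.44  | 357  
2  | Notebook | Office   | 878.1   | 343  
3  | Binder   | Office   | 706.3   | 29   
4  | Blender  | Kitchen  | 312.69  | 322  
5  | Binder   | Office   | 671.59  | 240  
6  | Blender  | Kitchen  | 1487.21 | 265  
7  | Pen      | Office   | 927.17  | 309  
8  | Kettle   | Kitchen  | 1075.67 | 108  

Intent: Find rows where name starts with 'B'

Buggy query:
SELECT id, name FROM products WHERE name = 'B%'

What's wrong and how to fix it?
Bug: '=' compares the literal string including the % character; pattern matching needs LIKE

Fix: Replace '=' with LIKE so 'B%' is treated as a pattern

Corrected query:
SELECT id, name FROM products WHERE name LIKE 'B%'

Result:
id | name   
---+--------
3  | Binder 
4  | Blender
5  | Binder 
6  | Blender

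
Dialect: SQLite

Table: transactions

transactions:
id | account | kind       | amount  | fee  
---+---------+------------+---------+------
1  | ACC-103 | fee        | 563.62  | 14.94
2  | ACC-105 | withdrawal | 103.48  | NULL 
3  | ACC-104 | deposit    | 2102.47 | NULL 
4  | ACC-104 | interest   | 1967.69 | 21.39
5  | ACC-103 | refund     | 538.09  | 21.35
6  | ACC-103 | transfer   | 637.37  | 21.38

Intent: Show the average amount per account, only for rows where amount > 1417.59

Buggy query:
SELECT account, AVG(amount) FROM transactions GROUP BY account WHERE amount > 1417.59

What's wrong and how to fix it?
Bug: WHERE cannot follow GROUP BY

Fix: Place WHERE between FROM and GROUP BY

Corrected query:
SELECT account, AVG(amount) FROM transactions WHERE amount > 1417.59 GROUP BY account

Result:
account | AVG(amount)
--------+------------
ACC-104 | 2035.08    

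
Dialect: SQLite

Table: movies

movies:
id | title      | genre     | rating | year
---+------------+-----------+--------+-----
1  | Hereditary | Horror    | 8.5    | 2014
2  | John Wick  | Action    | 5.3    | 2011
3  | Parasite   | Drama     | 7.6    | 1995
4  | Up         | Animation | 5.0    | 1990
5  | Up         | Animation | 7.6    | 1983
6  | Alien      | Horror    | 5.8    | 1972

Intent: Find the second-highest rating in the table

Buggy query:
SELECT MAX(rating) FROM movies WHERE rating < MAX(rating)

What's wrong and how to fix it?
Bug: The inner MAX is an aggregate inside WHERE, which is not allowed

Fix: Compute the overall MAX in a subquery, then take MAX of rows below it

Corrected query:
SELECT MAX(rating) FROM movies WHERE rating < (SELECT MAX(rating) FROM movies)

Result:
MAX(rating)
-----------
7.6        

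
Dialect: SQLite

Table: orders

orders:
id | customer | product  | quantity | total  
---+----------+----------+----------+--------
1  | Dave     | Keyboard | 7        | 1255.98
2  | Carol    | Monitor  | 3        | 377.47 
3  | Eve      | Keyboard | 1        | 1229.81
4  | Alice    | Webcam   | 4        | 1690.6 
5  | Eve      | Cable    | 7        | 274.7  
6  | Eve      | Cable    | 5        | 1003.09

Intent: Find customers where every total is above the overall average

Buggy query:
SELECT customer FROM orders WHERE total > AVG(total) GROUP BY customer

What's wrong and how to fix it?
Bug: WHERE evaluates per row before aggregation, so AVG() is unavailable

Fix: Use a subquery for AVG and a HAVING MIN(...) filter so the condition holds for every row in the group

Corrected query:
SELECT customer FROM orders GROUP BY customer HAVING MIN(total) > (SELECT AVG(total) FROM orders)

Result:
customer
--------
Alice   
Dave    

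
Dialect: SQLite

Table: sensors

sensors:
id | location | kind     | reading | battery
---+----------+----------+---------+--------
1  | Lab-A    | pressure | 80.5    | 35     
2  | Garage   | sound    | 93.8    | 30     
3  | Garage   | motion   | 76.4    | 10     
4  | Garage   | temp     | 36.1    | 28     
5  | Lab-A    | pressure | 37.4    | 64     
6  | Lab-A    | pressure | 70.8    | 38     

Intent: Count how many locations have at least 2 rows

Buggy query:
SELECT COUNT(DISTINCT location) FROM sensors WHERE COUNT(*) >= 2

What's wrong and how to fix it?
Bug: COUNT(*) cannot appear in WHERE; the per-group count doesn't exist yet

Fix: Use a subquery that GROUPs and filters with HAVING, then count its rows

Corrected query:
SELECT COUNT(*) FROM (SELECT location FROM sensors GROUP BY location HAVING COUNT(*) >= 2)

Result:
COUNT(*)
--------
2       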